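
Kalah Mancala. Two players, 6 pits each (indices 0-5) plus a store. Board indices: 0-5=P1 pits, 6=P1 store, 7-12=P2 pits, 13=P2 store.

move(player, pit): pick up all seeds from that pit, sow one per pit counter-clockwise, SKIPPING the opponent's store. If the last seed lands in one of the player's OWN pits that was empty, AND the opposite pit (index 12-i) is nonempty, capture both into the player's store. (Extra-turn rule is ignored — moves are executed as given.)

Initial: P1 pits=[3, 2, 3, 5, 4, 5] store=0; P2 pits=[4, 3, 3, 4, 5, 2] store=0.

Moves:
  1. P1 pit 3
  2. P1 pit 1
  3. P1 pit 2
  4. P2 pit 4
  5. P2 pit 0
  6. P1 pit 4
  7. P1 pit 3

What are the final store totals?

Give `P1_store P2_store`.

Move 1: P1 pit3 -> P1=[3,2,3,0,5,6](1) P2=[5,4,3,4,5,2](0)
Move 2: P1 pit1 -> P1=[3,0,4,0,5,6](5) P2=[5,4,0,4,5,2](0)
Move 3: P1 pit2 -> P1=[3,0,0,1,6,7](6) P2=[5,4,0,4,5,2](0)
Move 4: P2 pit4 -> P1=[4,1,1,1,6,7](6) P2=[5,4,0,4,0,3](1)
Move 5: P2 pit0 -> P1=[4,1,1,1,6,7](6) P2=[0,5,1,5,1,4](1)
Move 6: P1 pit4 -> P1=[4,1,1,1,0,8](7) P2=[1,6,2,6,1,4](1)
Move 7: P1 pit3 -> P1=[4,1,1,0,0,8](14) P2=[1,0,2,6,1,4](1)

Answer: 14 1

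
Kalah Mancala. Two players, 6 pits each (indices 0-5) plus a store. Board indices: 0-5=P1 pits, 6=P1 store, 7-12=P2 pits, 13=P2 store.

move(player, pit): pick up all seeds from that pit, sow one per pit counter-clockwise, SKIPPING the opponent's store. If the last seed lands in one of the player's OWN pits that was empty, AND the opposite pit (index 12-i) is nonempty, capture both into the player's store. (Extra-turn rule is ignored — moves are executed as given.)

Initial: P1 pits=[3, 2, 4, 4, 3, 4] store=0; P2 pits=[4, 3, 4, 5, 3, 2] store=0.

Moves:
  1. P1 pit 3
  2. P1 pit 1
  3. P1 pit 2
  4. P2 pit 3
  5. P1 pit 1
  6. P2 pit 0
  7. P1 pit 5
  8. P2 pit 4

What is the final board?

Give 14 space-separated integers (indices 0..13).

Move 1: P1 pit3 -> P1=[3,2,4,0,4,5](1) P2=[5,3,4,5,3,2](0)
Move 2: P1 pit1 -> P1=[3,0,5,0,4,5](6) P2=[5,3,0,5,3,2](0)
Move 3: P1 pit2 -> P1=[3,0,0,1,5,6](7) P2=[6,3,0,5,3,2](0)
Move 4: P2 pit3 -> P1=[4,1,0,1,5,6](7) P2=[6,3,0,0,4,3](1)
Move 5: P1 pit1 -> P1=[4,0,1,1,5,6](7) P2=[6,3,0,0,4,3](1)
Move 6: P2 pit0 -> P1=[4,0,1,1,5,6](7) P2=[0,4,1,1,5,4](2)
Move 7: P1 pit5 -> P1=[4,0,1,1,5,0](8) P2=[1,5,2,2,6,4](2)
Move 8: P2 pit4 -> P1=[5,1,2,2,5,0](8) P2=[1,5,2,2,0,5](3)

Answer: 5 1 2 2 5 0 8 1 5 2 2 0 5 3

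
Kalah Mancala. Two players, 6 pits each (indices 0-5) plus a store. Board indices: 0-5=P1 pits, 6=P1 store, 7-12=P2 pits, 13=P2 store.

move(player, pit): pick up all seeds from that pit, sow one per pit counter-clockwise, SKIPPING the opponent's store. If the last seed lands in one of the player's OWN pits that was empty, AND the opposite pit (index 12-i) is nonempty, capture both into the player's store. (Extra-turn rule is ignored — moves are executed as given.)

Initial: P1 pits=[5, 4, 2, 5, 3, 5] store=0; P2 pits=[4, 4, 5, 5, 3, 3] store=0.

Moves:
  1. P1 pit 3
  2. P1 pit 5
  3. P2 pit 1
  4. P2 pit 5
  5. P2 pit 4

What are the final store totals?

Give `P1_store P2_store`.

Move 1: P1 pit3 -> P1=[5,4,2,0,4,6](1) P2=[5,5,5,5,3,3](0)
Move 2: P1 pit5 -> P1=[5,4,2,0,4,0](2) P2=[6,6,6,6,4,3](0)
Move 3: P2 pit1 -> P1=[6,4,2,0,4,0](2) P2=[6,0,7,7,5,4](1)
Move 4: P2 pit5 -> P1=[7,5,3,0,4,0](2) P2=[6,0,7,7,5,0](2)
Move 5: P2 pit4 -> P1=[8,6,4,0,4,0](2) P2=[6,0,7,7,0,1](3)

Answer: 2 3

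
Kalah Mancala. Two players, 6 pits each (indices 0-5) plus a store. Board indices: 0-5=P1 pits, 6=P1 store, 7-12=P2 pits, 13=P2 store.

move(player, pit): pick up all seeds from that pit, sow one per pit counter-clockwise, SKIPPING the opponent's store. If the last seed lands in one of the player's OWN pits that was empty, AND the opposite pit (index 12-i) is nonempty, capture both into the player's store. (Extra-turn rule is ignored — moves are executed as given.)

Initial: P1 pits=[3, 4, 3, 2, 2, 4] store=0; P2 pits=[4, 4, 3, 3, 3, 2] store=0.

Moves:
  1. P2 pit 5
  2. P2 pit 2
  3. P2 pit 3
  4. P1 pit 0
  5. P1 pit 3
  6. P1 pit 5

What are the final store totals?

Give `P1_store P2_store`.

Move 1: P2 pit5 -> P1=[4,4,3,2,2,4](0) P2=[4,4,3,3,3,0](1)
Move 2: P2 pit2 -> P1=[0,4,3,2,2,4](0) P2=[4,4,0,4,4,0](6)
Move 3: P2 pit3 -> P1=[1,4,3,2,2,4](0) P2=[4,4,0,0,5,1](7)
Move 4: P1 pit0 -> P1=[0,5,3,2,2,4](0) P2=[4,4,0,0,5,1](7)
Move 5: P1 pit3 -> P1=[0,5,3,0,3,5](0) P2=[4,4,0,0,5,1](7)
Move 6: P1 pit5 -> P1=[0,5,3,0,3,0](1) P2=[5,5,1,1,5,1](7)

Answer: 1 7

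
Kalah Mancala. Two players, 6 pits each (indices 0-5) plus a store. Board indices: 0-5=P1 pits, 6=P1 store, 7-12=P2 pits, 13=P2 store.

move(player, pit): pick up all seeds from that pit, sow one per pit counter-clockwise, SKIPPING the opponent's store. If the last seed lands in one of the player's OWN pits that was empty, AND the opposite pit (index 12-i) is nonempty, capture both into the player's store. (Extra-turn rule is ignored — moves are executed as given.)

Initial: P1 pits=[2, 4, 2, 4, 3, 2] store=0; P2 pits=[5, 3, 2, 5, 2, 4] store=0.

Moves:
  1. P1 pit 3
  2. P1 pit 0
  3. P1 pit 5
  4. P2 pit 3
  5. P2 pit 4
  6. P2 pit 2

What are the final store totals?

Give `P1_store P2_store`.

Answer: 2 9

Derivation:
Move 1: P1 pit3 -> P1=[2,4,2,0,4,3](1) P2=[6,3,2,5,2,4](0)
Move 2: P1 pit0 -> P1=[0,5,3,0,4,3](1) P2=[6,3,2,5,2,4](0)
Move 3: P1 pit5 -> P1=[0,5,3,0,4,0](2) P2=[7,4,2,5,2,4](0)
Move 4: P2 pit3 -> P1=[1,6,3,0,4,0](2) P2=[7,4,2,0,3,5](1)
Move 5: P2 pit4 -> P1=[2,6,3,0,4,0](2) P2=[7,4,2,0,0,6](2)
Move 6: P2 pit2 -> P1=[2,0,3,0,4,0](2) P2=[7,4,0,1,0,6](9)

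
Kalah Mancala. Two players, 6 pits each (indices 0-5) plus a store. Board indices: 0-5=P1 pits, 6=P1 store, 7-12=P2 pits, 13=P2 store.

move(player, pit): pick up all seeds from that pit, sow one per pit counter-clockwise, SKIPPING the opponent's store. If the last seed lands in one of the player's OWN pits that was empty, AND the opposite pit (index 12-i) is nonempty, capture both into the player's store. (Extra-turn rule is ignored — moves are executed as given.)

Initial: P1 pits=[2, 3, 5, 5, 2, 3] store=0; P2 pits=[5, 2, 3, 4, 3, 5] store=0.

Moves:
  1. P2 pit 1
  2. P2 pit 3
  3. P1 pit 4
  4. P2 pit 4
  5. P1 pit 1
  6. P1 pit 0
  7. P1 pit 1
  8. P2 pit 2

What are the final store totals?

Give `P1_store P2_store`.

Move 1: P2 pit1 -> P1=[2,3,5,5,2,3](0) P2=[5,0,4,5,3,5](0)
Move 2: P2 pit3 -> P1=[3,4,5,5,2,3](0) P2=[5,0,4,0,4,6](1)
Move 3: P1 pit4 -> P1=[3,4,5,5,0,4](1) P2=[5,0,4,0,4,6](1)
Move 4: P2 pit4 -> P1=[4,5,5,5,0,4](1) P2=[5,0,4,0,0,7](2)
Move 5: P1 pit1 -> P1=[4,0,6,6,1,5](2) P2=[5,0,4,0,0,7](2)
Move 6: P1 pit0 -> P1=[0,1,7,7,2,5](2) P2=[5,0,4,0,0,7](2)
Move 7: P1 pit1 -> P1=[0,0,8,7,2,5](2) P2=[5,0,4,0,0,7](2)
Move 8: P2 pit2 -> P1=[0,0,8,7,2,5](2) P2=[5,0,0,1,1,8](3)

Answer: 2 3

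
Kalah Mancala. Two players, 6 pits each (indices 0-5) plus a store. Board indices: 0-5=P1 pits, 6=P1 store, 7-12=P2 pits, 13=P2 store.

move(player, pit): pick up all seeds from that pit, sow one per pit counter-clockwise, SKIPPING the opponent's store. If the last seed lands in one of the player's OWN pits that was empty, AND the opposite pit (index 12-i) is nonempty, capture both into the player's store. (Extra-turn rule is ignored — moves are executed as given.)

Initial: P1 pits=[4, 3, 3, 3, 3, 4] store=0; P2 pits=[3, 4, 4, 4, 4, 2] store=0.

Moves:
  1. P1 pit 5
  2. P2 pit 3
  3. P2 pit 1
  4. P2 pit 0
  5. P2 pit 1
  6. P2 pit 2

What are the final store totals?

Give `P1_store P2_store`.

Move 1: P1 pit5 -> P1=[4,3,3,3,3,0](1) P2=[4,5,5,4,4,2](0)
Move 2: P2 pit3 -> P1=[5,3,3,3,3,0](1) P2=[4,5,5,0,5,3](1)
Move 3: P2 pit1 -> P1=[5,3,3,3,3,0](1) P2=[4,0,6,1,6,4](2)
Move 4: P2 pit0 -> P1=[5,3,3,3,3,0](1) P2=[0,1,7,2,7,4](2)
Move 5: P2 pit1 -> P1=[5,3,3,3,3,0](1) P2=[0,0,8,2,7,4](2)
Move 6: P2 pit2 -> P1=[6,4,4,4,3,0](1) P2=[0,0,0,3,8,5](3)

Answer: 1 3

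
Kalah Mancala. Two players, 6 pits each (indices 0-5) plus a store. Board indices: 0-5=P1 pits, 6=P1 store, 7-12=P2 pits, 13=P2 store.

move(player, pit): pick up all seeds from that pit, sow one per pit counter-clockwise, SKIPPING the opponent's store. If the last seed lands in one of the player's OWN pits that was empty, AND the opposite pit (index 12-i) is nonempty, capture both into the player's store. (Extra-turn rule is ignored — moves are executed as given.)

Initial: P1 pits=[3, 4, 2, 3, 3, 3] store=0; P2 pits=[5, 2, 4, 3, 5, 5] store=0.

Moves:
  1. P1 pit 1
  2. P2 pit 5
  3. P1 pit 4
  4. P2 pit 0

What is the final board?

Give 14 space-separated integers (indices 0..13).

Move 1: P1 pit1 -> P1=[3,0,3,4,4,4](0) P2=[5,2,4,3,5,5](0)
Move 2: P2 pit5 -> P1=[4,1,4,5,4,4](0) P2=[5,2,4,3,5,0](1)
Move 3: P1 pit4 -> P1=[4,1,4,5,0,5](1) P2=[6,3,4,3,5,0](1)
Move 4: P2 pit0 -> P1=[4,1,4,5,0,5](1) P2=[0,4,5,4,6,1](2)

Answer: 4 1 4 5 0 5 1 0 4 5 4 6 1 2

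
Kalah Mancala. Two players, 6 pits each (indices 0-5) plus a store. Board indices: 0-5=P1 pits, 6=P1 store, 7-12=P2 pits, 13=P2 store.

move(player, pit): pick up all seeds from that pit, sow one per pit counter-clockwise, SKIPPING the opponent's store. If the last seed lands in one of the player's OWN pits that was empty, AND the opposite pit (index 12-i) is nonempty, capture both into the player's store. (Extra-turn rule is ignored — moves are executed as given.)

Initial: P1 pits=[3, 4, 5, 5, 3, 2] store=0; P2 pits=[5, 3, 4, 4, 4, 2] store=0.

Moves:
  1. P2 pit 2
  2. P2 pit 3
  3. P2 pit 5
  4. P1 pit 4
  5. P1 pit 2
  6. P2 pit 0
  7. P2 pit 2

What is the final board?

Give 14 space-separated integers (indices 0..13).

Answer: 6 6 0 6 1 4 2 0 5 0 2 7 1 4

Derivation:
Move 1: P2 pit2 -> P1=[3,4,5,5,3,2](0) P2=[5,3,0,5,5,3](1)
Move 2: P2 pit3 -> P1=[4,5,5,5,3,2](0) P2=[5,3,0,0,6,4](2)
Move 3: P2 pit5 -> P1=[5,6,6,5,3,2](0) P2=[5,3,0,0,6,0](3)
Move 4: P1 pit4 -> P1=[5,6,6,5,0,3](1) P2=[6,3,0,0,6,0](3)
Move 5: P1 pit2 -> P1=[5,6,0,6,1,4](2) P2=[7,4,0,0,6,0](3)
Move 6: P2 pit0 -> P1=[6,6,0,6,1,4](2) P2=[0,5,1,1,7,1](4)
Move 7: P2 pit2 -> P1=[6,6,0,6,1,4](2) P2=[0,5,0,2,7,1](4)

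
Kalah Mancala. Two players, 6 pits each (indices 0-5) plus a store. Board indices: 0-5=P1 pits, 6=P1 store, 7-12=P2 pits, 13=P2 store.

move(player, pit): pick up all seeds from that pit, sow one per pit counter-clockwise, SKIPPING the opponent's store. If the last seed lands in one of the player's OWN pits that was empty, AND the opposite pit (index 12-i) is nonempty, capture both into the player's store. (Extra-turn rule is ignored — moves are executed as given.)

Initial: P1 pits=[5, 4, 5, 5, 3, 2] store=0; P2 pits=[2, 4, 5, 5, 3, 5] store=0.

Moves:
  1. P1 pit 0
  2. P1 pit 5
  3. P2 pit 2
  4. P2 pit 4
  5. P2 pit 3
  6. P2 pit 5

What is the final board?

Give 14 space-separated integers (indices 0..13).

Move 1: P1 pit0 -> P1=[0,5,6,6,4,3](0) P2=[2,4,5,5,3,5](0)
Move 2: P1 pit5 -> P1=[0,5,6,6,4,0](1) P2=[3,5,5,5,3,5](0)
Move 3: P2 pit2 -> P1=[1,5,6,6,4,0](1) P2=[3,5,0,6,4,6](1)
Move 4: P2 pit4 -> P1=[2,6,6,6,4,0](1) P2=[3,5,0,6,0,7](2)
Move 5: P2 pit3 -> P1=[3,7,7,6,4,0](1) P2=[3,5,0,0,1,8](3)
Move 6: P2 pit5 -> P1=[4,8,8,7,5,1](1) P2=[4,5,0,0,1,0](4)

Answer: 4 8 8 7 5 1 1 4 5 0 0 1 0 4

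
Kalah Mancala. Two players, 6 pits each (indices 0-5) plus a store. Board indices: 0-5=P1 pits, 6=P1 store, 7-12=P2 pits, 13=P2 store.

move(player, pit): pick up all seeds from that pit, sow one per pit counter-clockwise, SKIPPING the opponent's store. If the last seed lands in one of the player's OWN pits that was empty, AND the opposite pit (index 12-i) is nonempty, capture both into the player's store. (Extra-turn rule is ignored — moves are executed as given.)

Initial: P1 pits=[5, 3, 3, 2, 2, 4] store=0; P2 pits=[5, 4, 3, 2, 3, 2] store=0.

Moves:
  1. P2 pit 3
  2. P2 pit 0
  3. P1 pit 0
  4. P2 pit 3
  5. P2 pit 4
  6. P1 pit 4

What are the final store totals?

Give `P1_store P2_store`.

Answer: 1 1

Derivation:
Move 1: P2 pit3 -> P1=[5,3,3,2,2,4](0) P2=[5,4,3,0,4,3](0)
Move 2: P2 pit0 -> P1=[5,3,3,2,2,4](0) P2=[0,5,4,1,5,4](0)
Move 3: P1 pit0 -> P1=[0,4,4,3,3,5](0) P2=[0,5,4,1,5,4](0)
Move 4: P2 pit3 -> P1=[0,4,4,3,3,5](0) P2=[0,5,4,0,6,4](0)
Move 5: P2 pit4 -> P1=[1,5,5,4,3,5](0) P2=[0,5,4,0,0,5](1)
Move 6: P1 pit4 -> P1=[1,5,5,4,0,6](1) P2=[1,5,4,0,0,5](1)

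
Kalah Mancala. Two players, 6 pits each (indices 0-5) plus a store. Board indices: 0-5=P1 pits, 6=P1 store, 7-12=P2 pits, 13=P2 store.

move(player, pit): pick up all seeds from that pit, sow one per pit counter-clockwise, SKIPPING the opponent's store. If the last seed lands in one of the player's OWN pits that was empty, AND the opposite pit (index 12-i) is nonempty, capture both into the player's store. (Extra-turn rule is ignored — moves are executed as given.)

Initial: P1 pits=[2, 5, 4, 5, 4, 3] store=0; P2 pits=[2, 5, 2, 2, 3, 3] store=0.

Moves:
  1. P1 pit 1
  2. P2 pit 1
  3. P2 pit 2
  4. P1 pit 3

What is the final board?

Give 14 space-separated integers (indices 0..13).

Answer: 2 0 5 0 6 5 2 3 1 1 4 5 5 1

Derivation:
Move 1: P1 pit1 -> P1=[2,0,5,6,5,4](1) P2=[2,5,2,2,3,3](0)
Move 2: P2 pit1 -> P1=[2,0,5,6,5,4](1) P2=[2,0,3,3,4,4](1)
Move 3: P2 pit2 -> P1=[2,0,5,6,5,4](1) P2=[2,0,0,4,5,5](1)
Move 4: P1 pit3 -> P1=[2,0,5,0,6,5](2) P2=[3,1,1,4,5,5](1)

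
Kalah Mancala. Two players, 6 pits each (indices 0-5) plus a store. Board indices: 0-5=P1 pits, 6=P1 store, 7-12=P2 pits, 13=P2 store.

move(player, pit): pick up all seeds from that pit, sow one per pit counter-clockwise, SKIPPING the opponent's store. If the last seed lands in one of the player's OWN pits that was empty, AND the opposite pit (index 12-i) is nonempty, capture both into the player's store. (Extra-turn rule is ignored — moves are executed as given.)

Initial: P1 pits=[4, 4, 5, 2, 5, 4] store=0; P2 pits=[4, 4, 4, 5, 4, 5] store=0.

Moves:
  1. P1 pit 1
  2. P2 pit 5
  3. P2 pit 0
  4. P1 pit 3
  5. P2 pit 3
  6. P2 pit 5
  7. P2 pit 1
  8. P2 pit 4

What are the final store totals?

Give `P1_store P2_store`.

Move 1: P1 pit1 -> P1=[4,0,6,3,6,5](0) P2=[4,4,4,5,4,5](0)
Move 2: P2 pit5 -> P1=[5,1,7,4,6,5](0) P2=[4,4,4,5,4,0](1)
Move 3: P2 pit0 -> P1=[5,1,7,4,6,5](0) P2=[0,5,5,6,5,0](1)
Move 4: P1 pit3 -> P1=[5,1,7,0,7,6](1) P2=[1,5,5,6,5,0](1)
Move 5: P2 pit3 -> P1=[6,2,8,0,7,6](1) P2=[1,5,5,0,6,1](2)
Move 6: P2 pit5 -> P1=[6,2,8,0,7,6](1) P2=[1,5,5,0,6,0](3)
Move 7: P2 pit1 -> P1=[6,2,8,0,7,6](1) P2=[1,0,6,1,7,1](4)
Move 8: P2 pit4 -> P1=[7,3,9,1,8,6](1) P2=[1,0,6,1,0,2](5)

Answer: 1 5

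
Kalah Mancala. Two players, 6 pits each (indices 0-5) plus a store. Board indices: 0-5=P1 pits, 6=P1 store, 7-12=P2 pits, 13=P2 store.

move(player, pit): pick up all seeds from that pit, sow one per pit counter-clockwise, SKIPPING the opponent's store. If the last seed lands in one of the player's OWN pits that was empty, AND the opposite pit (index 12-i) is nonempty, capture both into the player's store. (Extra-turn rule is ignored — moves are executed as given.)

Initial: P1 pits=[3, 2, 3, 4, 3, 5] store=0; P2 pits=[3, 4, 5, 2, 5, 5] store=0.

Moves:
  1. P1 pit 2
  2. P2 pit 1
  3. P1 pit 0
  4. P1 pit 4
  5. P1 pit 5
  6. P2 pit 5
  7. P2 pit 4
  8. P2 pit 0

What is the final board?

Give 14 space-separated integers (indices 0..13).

Answer: 2 5 3 8 2 1 2 0 3 8 5 1 2 2

Derivation:
Move 1: P1 pit2 -> P1=[3,2,0,5,4,6](0) P2=[3,4,5,2,5,5](0)
Move 2: P2 pit1 -> P1=[3,2,0,5,4,6](0) P2=[3,0,6,3,6,6](0)
Move 3: P1 pit0 -> P1=[0,3,1,6,4,6](0) P2=[3,0,6,3,6,6](0)
Move 4: P1 pit4 -> P1=[0,3,1,6,0,7](1) P2=[4,1,6,3,6,6](0)
Move 5: P1 pit5 -> P1=[0,3,1,6,0,0](2) P2=[5,2,7,4,7,7](0)
Move 6: P2 pit5 -> P1=[1,4,2,7,1,1](2) P2=[5,2,7,4,7,0](1)
Move 7: P2 pit4 -> P1=[2,5,3,8,2,1](2) P2=[5,2,7,4,0,1](2)
Move 8: P2 pit0 -> P1=[2,5,3,8,2,1](2) P2=[0,3,8,5,1,2](2)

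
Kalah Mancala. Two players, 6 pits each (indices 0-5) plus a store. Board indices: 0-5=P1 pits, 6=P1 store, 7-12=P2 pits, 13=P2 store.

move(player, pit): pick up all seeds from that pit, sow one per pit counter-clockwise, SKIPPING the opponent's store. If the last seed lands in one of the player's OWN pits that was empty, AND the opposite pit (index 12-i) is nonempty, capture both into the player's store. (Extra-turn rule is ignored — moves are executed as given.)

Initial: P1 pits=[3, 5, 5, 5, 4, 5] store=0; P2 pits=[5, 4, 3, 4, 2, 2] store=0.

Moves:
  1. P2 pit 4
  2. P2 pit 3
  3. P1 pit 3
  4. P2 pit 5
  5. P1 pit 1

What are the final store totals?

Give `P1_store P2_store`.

Move 1: P2 pit4 -> P1=[3,5,5,5,4,5](0) P2=[5,4,3,4,0,3](1)
Move 2: P2 pit3 -> P1=[4,5,5,5,4,5](0) P2=[5,4,3,0,1,4](2)
Move 3: P1 pit3 -> P1=[4,5,5,0,5,6](1) P2=[6,5,3,0,1,4](2)
Move 4: P2 pit5 -> P1=[5,6,6,0,5,6](1) P2=[6,5,3,0,1,0](3)
Move 5: P1 pit1 -> P1=[5,0,7,1,6,7](2) P2=[7,5,3,0,1,0](3)

Answer: 2 3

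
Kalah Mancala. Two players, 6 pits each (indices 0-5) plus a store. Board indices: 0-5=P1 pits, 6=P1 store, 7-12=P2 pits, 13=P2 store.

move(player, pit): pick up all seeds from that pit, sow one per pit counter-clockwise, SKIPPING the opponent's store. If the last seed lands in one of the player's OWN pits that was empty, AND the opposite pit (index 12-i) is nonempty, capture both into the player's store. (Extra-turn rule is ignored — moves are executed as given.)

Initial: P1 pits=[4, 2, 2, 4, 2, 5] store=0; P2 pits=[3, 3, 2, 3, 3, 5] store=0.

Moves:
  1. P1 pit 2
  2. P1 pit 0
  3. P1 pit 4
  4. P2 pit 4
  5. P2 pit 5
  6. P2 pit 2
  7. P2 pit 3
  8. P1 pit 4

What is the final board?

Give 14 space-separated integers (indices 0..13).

Move 1: P1 pit2 -> P1=[4,2,0,5,3,5](0) P2=[3,3,2,3,3,5](0)
Move 2: P1 pit0 -> P1=[0,3,1,6,4,5](0) P2=[3,3,2,3,3,5](0)
Move 3: P1 pit4 -> P1=[0,3,1,6,0,6](1) P2=[4,4,2,3,3,5](0)
Move 4: P2 pit4 -> P1=[1,3,1,6,0,6](1) P2=[4,4,2,3,0,6](1)
Move 5: P2 pit5 -> P1=[2,4,2,7,1,6](1) P2=[4,4,2,3,0,0](2)
Move 6: P2 pit2 -> P1=[2,0,2,7,1,6](1) P2=[4,4,0,4,0,0](7)
Move 7: P2 pit3 -> P1=[3,0,2,7,1,6](1) P2=[4,4,0,0,1,1](8)
Move 8: P1 pit4 -> P1=[3,0,2,7,0,7](1) P2=[4,4,0,0,1,1](8)

Answer: 3 0 2 7 0 7 1 4 4 0 0 1 1 8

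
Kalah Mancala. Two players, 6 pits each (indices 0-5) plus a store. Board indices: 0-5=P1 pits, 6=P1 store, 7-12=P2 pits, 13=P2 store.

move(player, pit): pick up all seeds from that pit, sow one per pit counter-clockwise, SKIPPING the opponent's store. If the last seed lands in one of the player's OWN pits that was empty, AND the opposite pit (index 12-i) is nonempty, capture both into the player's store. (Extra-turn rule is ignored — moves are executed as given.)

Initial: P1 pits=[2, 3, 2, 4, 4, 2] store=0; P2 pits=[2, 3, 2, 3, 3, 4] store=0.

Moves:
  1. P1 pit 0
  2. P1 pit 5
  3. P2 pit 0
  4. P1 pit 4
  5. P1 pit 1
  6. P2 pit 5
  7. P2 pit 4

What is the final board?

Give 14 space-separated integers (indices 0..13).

Answer: 2 1 5 5 1 2 2 1 5 3 4 0 1 2

Derivation:
Move 1: P1 pit0 -> P1=[0,4,3,4,4,2](0) P2=[2,3,2,3,3,4](0)
Move 2: P1 pit5 -> P1=[0,4,3,4,4,0](1) P2=[3,3,2,3,3,4](0)
Move 3: P2 pit0 -> P1=[0,4,3,4,4,0](1) P2=[0,4,3,4,3,4](0)
Move 4: P1 pit4 -> P1=[0,4,3,4,0,1](2) P2=[1,5,3,4,3,4](0)
Move 5: P1 pit1 -> P1=[0,0,4,5,1,2](2) P2=[1,5,3,4,3,4](0)
Move 6: P2 pit5 -> P1=[1,1,5,5,1,2](2) P2=[1,5,3,4,3,0](1)
Move 7: P2 pit4 -> P1=[2,1,5,5,1,2](2) P2=[1,5,3,4,0,1](2)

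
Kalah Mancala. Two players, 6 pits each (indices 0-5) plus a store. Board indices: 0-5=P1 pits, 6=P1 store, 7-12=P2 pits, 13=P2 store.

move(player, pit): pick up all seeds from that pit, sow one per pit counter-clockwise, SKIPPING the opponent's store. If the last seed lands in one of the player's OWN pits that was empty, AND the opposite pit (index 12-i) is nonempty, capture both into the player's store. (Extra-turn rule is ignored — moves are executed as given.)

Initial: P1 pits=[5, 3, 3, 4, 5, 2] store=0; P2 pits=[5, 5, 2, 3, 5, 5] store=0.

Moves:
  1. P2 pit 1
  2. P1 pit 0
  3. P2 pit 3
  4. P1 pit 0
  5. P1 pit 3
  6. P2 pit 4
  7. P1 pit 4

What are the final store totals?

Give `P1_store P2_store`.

Move 1: P2 pit1 -> P1=[5,3,3,4,5,2](0) P2=[5,0,3,4,6,6](1)
Move 2: P1 pit0 -> P1=[0,4,4,5,6,3](0) P2=[5,0,3,4,6,6](1)
Move 3: P2 pit3 -> P1=[1,4,4,5,6,3](0) P2=[5,0,3,0,7,7](2)
Move 4: P1 pit0 -> P1=[0,5,4,5,6,3](0) P2=[5,0,3,0,7,7](2)
Move 5: P1 pit3 -> P1=[0,5,4,0,7,4](1) P2=[6,1,3,0,7,7](2)
Move 6: P2 pit4 -> P1=[1,6,5,1,8,4](1) P2=[6,1,3,0,0,8](3)
Move 7: P1 pit4 -> P1=[1,6,5,1,0,5](2) P2=[7,2,4,1,1,9](3)

Answer: 2 3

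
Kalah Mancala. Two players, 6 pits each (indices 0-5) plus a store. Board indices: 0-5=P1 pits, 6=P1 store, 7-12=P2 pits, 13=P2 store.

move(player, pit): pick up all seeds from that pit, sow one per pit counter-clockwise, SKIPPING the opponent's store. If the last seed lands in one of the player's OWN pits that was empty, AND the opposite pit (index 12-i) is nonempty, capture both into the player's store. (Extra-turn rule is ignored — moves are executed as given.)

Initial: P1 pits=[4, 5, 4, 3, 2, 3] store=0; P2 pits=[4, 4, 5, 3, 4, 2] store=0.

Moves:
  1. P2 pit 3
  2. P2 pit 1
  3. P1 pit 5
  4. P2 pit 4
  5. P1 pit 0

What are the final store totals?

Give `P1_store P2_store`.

Answer: 7 2

Derivation:
Move 1: P2 pit3 -> P1=[4,5,4,3,2,3](0) P2=[4,4,5,0,5,3](1)
Move 2: P2 pit1 -> P1=[4,5,4,3,2,3](0) P2=[4,0,6,1,6,4](1)
Move 3: P1 pit5 -> P1=[4,5,4,3,2,0](1) P2=[5,1,6,1,6,4](1)
Move 4: P2 pit4 -> P1=[5,6,5,4,2,0](1) P2=[5,1,6,1,0,5](2)
Move 5: P1 pit0 -> P1=[0,7,6,5,3,0](7) P2=[0,1,6,1,0,5](2)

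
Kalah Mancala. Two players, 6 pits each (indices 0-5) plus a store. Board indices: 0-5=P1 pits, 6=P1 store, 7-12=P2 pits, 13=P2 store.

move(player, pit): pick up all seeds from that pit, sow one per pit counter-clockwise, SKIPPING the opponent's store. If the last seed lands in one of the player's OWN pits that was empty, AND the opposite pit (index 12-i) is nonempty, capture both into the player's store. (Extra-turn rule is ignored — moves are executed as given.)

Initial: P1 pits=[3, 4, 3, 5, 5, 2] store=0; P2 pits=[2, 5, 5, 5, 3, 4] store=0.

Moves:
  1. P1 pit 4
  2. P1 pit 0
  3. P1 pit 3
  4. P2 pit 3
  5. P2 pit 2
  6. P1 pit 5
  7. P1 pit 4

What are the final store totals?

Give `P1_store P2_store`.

Move 1: P1 pit4 -> P1=[3,4,3,5,0,3](1) P2=[3,6,6,5,3,4](0)
Move 2: P1 pit0 -> P1=[0,5,4,6,0,3](1) P2=[3,6,6,5,3,4](0)
Move 3: P1 pit3 -> P1=[0,5,4,0,1,4](2) P2=[4,7,7,5,3,4](0)
Move 4: P2 pit3 -> P1=[1,6,4,0,1,4](2) P2=[4,7,7,0,4,5](1)
Move 5: P2 pit2 -> P1=[2,7,5,0,1,4](2) P2=[4,7,0,1,5,6](2)
Move 6: P1 pit5 -> P1=[2,7,5,0,1,0](3) P2=[5,8,1,1,5,6](2)
Move 7: P1 pit4 -> P1=[2,7,5,0,0,0](9) P2=[0,8,1,1,5,6](2)

Answer: 9 2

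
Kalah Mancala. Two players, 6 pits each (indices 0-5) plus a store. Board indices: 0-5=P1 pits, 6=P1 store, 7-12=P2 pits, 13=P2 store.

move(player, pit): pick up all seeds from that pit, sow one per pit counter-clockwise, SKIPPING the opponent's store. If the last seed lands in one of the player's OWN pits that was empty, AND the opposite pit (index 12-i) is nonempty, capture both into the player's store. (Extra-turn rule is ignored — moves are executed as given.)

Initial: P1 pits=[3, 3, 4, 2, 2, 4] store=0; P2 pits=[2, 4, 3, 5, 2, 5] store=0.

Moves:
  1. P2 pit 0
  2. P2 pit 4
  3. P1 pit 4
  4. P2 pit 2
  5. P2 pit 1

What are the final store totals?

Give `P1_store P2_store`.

Answer: 1 3

Derivation:
Move 1: P2 pit0 -> P1=[3,3,4,2,2,4](0) P2=[0,5,4,5,2,5](0)
Move 2: P2 pit4 -> P1=[3,3,4,2,2,4](0) P2=[0,5,4,5,0,6](1)
Move 3: P1 pit4 -> P1=[3,3,4,2,0,5](1) P2=[0,5,4,5,0,6](1)
Move 4: P2 pit2 -> P1=[3,3,4,2,0,5](1) P2=[0,5,0,6,1,7](2)
Move 5: P2 pit1 -> P1=[3,3,4,2,0,5](1) P2=[0,0,1,7,2,8](3)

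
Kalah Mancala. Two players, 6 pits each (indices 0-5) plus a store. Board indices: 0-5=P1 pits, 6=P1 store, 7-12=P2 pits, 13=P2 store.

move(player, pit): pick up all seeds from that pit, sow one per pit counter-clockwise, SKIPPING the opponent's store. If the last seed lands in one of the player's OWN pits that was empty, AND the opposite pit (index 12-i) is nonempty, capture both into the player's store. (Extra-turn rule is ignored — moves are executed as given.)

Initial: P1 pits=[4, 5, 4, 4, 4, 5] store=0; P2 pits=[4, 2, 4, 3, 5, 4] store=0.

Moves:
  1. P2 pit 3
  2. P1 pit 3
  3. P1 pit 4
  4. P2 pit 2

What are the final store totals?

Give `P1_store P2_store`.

Move 1: P2 pit3 -> P1=[4,5,4,4,4,5](0) P2=[4,2,4,0,6,5](1)
Move 2: P1 pit3 -> P1=[4,5,4,0,5,6](1) P2=[5,2,4,0,6,5](1)
Move 3: P1 pit4 -> P1=[4,5,4,0,0,7](2) P2=[6,3,5,0,6,5](1)
Move 4: P2 pit2 -> P1=[5,5,4,0,0,7](2) P2=[6,3,0,1,7,6](2)

Answer: 2 2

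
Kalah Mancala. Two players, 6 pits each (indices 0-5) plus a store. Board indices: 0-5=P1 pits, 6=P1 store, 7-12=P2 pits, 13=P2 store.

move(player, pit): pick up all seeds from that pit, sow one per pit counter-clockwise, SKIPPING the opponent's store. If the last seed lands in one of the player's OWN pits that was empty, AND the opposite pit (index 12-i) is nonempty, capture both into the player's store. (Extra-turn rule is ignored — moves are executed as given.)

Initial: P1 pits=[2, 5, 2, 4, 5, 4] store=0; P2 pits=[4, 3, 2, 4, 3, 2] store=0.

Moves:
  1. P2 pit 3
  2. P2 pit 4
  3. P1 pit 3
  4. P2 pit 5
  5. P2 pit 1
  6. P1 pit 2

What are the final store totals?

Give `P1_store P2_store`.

Move 1: P2 pit3 -> P1=[3,5,2,4,5,4](0) P2=[4,3,2,0,4,3](1)
Move 2: P2 pit4 -> P1=[4,6,2,4,5,4](0) P2=[4,3,2,0,0,4](2)
Move 3: P1 pit3 -> P1=[4,6,2,0,6,5](1) P2=[5,3,2,0,0,4](2)
Move 4: P2 pit5 -> P1=[5,7,3,0,6,5](1) P2=[5,3,2,0,0,0](3)
Move 5: P2 pit1 -> P1=[5,0,3,0,6,5](1) P2=[5,0,3,1,0,0](11)
Move 6: P1 pit2 -> P1=[5,0,0,1,7,6](1) P2=[5,0,3,1,0,0](11)

Answer: 1 11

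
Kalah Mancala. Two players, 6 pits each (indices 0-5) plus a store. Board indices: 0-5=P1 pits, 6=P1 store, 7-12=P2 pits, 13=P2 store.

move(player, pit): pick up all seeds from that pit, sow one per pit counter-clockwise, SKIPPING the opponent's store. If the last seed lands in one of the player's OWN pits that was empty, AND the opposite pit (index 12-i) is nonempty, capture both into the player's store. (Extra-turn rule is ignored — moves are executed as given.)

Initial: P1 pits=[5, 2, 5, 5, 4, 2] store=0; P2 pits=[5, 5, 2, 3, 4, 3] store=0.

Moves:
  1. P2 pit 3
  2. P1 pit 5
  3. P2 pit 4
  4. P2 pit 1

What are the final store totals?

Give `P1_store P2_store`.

Move 1: P2 pit3 -> P1=[5,2,5,5,4,2](0) P2=[5,5,2,0,5,4](1)
Move 2: P1 pit5 -> P1=[5,2,5,5,4,0](1) P2=[6,5,2,0,5,4](1)
Move 3: P2 pit4 -> P1=[6,3,6,5,4,0](1) P2=[6,5,2,0,0,5](2)
Move 4: P2 pit1 -> P1=[6,3,6,5,4,0](1) P2=[6,0,3,1,1,6](3)

Answer: 1 3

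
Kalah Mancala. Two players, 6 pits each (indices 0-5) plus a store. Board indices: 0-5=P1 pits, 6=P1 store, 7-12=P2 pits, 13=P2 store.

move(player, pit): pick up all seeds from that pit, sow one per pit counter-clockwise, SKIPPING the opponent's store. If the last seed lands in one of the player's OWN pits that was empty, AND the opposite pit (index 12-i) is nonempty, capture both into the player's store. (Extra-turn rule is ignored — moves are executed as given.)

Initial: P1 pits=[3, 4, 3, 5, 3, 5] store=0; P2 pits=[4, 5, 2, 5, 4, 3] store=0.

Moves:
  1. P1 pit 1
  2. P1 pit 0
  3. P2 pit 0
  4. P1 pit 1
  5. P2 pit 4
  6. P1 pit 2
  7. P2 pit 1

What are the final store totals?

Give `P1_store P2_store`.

Answer: 1 2

Derivation:
Move 1: P1 pit1 -> P1=[3,0,4,6,4,6](0) P2=[4,5,2,5,4,3](0)
Move 2: P1 pit0 -> P1=[0,1,5,7,4,6](0) P2=[4,5,2,5,4,3](0)
Move 3: P2 pit0 -> P1=[0,1,5,7,4,6](0) P2=[0,6,3,6,5,3](0)
Move 4: P1 pit1 -> P1=[0,0,6,7,4,6](0) P2=[0,6,3,6,5,3](0)
Move 5: P2 pit4 -> P1=[1,1,7,7,4,6](0) P2=[0,6,3,6,0,4](1)
Move 6: P1 pit2 -> P1=[1,1,0,8,5,7](1) P2=[1,7,4,6,0,4](1)
Move 7: P2 pit1 -> P1=[2,2,0,8,5,7](1) P2=[1,0,5,7,1,5](2)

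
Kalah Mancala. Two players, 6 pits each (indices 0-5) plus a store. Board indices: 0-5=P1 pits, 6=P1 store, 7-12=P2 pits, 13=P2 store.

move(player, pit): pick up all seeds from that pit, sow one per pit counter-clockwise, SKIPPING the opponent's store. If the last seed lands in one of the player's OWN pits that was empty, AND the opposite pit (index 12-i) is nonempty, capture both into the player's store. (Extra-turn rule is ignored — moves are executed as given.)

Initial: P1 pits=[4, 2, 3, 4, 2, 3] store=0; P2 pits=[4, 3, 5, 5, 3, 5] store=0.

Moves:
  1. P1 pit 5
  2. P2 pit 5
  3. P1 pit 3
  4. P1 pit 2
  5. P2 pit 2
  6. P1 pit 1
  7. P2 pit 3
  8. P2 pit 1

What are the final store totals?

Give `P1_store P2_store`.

Answer: 3 4

Derivation:
Move 1: P1 pit5 -> P1=[4,2,3,4,2,0](1) P2=[5,4,5,5,3,5](0)
Move 2: P2 pit5 -> P1=[5,3,4,5,2,0](1) P2=[5,4,5,5,3,0](1)
Move 3: P1 pit3 -> P1=[5,3,4,0,3,1](2) P2=[6,5,5,5,3,0](1)
Move 4: P1 pit2 -> P1=[5,3,0,1,4,2](3) P2=[6,5,5,5,3,0](1)
Move 5: P2 pit2 -> P1=[6,3,0,1,4,2](3) P2=[6,5,0,6,4,1](2)
Move 6: P1 pit1 -> P1=[6,0,1,2,5,2](3) P2=[6,5,0,6,4,1](2)
Move 7: P2 pit3 -> P1=[7,1,2,2,5,2](3) P2=[6,5,0,0,5,2](3)
Move 8: P2 pit1 -> P1=[7,1,2,2,5,2](3) P2=[6,0,1,1,6,3](4)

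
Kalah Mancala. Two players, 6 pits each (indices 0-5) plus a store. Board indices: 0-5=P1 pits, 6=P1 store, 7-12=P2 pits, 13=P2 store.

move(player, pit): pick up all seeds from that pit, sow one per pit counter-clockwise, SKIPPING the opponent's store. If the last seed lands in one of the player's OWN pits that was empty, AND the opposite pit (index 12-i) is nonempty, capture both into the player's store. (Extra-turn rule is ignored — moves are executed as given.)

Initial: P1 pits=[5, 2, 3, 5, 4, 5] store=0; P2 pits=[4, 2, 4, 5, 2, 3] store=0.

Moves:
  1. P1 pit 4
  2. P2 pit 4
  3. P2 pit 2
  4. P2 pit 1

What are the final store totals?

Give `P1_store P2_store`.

Move 1: P1 pit4 -> P1=[5,2,3,5,0,6](1) P2=[5,3,4,5,2,3](0)
Move 2: P2 pit4 -> P1=[5,2,3,5,0,6](1) P2=[5,3,4,5,0,4](1)
Move 3: P2 pit2 -> P1=[5,2,3,5,0,6](1) P2=[5,3,0,6,1,5](2)
Move 4: P2 pit1 -> P1=[5,2,3,5,0,6](1) P2=[5,0,1,7,2,5](2)

Answer: 1 2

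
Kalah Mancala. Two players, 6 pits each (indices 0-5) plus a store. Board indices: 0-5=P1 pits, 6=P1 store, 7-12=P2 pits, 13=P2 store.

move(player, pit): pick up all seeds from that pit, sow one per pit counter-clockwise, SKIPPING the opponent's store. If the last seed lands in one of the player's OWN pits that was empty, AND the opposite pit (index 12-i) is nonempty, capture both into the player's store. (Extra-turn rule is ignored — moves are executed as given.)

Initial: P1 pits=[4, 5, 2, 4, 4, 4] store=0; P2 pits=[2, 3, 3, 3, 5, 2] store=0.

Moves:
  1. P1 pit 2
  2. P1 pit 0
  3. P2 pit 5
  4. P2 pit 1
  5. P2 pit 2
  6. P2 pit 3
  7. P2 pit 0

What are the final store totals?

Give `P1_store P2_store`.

Move 1: P1 pit2 -> P1=[4,5,0,5,5,4](0) P2=[2,3,3,3,5,2](0)
Move 2: P1 pit0 -> P1=[0,6,1,6,6,4](0) P2=[2,3,3,3,5,2](0)
Move 3: P2 pit5 -> P1=[1,6,1,6,6,4](0) P2=[2,3,3,3,5,0](1)
Move 4: P2 pit1 -> P1=[1,6,1,6,6,4](0) P2=[2,0,4,4,6,0](1)
Move 5: P2 pit2 -> P1=[1,6,1,6,6,4](0) P2=[2,0,0,5,7,1](2)
Move 6: P2 pit3 -> P1=[2,7,1,6,6,4](0) P2=[2,0,0,0,8,2](3)
Move 7: P2 pit0 -> P1=[2,7,1,0,6,4](0) P2=[0,1,0,0,8,2](10)

Answer: 0 10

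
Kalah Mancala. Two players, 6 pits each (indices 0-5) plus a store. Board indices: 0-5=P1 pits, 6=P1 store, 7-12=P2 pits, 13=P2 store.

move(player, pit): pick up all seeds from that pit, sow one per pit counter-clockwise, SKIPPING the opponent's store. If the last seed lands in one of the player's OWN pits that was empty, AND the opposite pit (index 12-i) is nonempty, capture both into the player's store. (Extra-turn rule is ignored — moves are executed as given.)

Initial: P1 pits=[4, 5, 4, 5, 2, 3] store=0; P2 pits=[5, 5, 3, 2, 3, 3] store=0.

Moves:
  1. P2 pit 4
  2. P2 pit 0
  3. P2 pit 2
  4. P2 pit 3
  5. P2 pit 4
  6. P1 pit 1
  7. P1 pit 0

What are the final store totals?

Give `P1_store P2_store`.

Answer: 2 4

Derivation:
Move 1: P2 pit4 -> P1=[5,5,4,5,2,3](0) P2=[5,5,3,2,0,4](1)
Move 2: P2 pit0 -> P1=[5,5,4,5,2,3](0) P2=[0,6,4,3,1,5](1)
Move 3: P2 pit2 -> P1=[5,5,4,5,2,3](0) P2=[0,6,0,4,2,6](2)
Move 4: P2 pit3 -> P1=[6,5,4,5,2,3](0) P2=[0,6,0,0,3,7](3)
Move 5: P2 pit4 -> P1=[7,5,4,5,2,3](0) P2=[0,6,0,0,0,8](4)
Move 6: P1 pit1 -> P1=[7,0,5,6,3,4](1) P2=[0,6,0,0,0,8](4)
Move 7: P1 pit0 -> P1=[0,1,6,7,4,5](2) P2=[1,6,0,0,0,8](4)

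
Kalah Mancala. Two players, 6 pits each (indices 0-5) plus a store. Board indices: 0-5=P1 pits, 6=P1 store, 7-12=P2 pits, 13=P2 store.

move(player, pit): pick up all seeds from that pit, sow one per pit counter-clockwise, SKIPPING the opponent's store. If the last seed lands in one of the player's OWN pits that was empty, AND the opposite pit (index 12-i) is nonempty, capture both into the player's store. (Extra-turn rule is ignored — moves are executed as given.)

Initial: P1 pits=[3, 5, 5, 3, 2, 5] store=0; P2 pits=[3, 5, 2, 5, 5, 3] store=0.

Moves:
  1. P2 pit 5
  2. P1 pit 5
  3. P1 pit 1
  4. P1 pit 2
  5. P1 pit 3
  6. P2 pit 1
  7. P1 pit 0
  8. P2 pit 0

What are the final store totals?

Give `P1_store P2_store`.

Answer: 4 3

Derivation:
Move 1: P2 pit5 -> P1=[4,6,5,3,2,5](0) P2=[3,5,2,5,5,0](1)
Move 2: P1 pit5 -> P1=[4,6,5,3,2,0](1) P2=[4,6,3,6,5,0](1)
Move 3: P1 pit1 -> P1=[4,0,6,4,3,1](2) P2=[5,6,3,6,5,0](1)
Move 4: P1 pit2 -> P1=[4,0,0,5,4,2](3) P2=[6,7,3,6,5,0](1)
Move 5: P1 pit3 -> P1=[4,0,0,0,5,3](4) P2=[7,8,3,6,5,0](1)
Move 6: P2 pit1 -> P1=[5,1,1,0,5,3](4) P2=[7,0,4,7,6,1](2)
Move 7: P1 pit0 -> P1=[0,2,2,1,6,4](4) P2=[7,0,4,7,6,1](2)
Move 8: P2 pit0 -> P1=[1,2,2,1,6,4](4) P2=[0,1,5,8,7,2](3)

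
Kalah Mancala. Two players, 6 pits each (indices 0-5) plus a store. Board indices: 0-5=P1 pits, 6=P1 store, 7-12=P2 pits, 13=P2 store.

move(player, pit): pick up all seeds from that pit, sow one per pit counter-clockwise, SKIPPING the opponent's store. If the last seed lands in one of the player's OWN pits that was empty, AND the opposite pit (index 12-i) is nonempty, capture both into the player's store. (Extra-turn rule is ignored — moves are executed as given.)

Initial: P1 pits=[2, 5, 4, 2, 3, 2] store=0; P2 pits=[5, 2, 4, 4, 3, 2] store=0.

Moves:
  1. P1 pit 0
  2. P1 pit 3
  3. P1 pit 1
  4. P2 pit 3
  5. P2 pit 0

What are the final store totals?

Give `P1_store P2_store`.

Move 1: P1 pit0 -> P1=[0,6,5,2,3,2](0) P2=[5,2,4,4,3,2](0)
Move 2: P1 pit3 -> P1=[0,6,5,0,4,3](0) P2=[5,2,4,4,3,2](0)
Move 3: P1 pit1 -> P1=[0,0,6,1,5,4](1) P2=[6,2,4,4,3,2](0)
Move 4: P2 pit3 -> P1=[1,0,6,1,5,4](1) P2=[6,2,4,0,4,3](1)
Move 5: P2 pit0 -> P1=[1,0,6,1,5,4](1) P2=[0,3,5,1,5,4](2)

Answer: 1 2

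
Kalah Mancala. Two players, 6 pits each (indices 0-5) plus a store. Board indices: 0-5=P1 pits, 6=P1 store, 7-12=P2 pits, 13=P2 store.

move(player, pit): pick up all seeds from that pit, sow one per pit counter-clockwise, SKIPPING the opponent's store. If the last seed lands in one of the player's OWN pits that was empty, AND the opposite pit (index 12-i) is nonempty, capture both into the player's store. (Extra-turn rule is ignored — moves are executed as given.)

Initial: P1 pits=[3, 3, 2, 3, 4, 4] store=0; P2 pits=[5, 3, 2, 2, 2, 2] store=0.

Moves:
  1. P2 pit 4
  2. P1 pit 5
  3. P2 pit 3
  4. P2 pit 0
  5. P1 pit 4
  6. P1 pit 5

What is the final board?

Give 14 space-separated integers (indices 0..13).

Move 1: P2 pit4 -> P1=[3,3,2,3,4,4](0) P2=[5,3,2,2,0,3](1)
Move 2: P1 pit5 -> P1=[3,3,2,3,4,0](1) P2=[6,4,3,2,0,3](1)
Move 3: P2 pit3 -> P1=[3,3,2,3,4,0](1) P2=[6,4,3,0,1,4](1)
Move 4: P2 pit0 -> P1=[3,3,2,3,4,0](1) P2=[0,5,4,1,2,5](2)
Move 5: P1 pit4 -> P1=[3,3,2,3,0,1](2) P2=[1,6,4,1,2,5](2)
Move 6: P1 pit5 -> P1=[3,3,2,3,0,0](3) P2=[1,6,4,1,2,5](2)

Answer: 3 3 2 3 0 0 3 1 6 4 1 2 5 2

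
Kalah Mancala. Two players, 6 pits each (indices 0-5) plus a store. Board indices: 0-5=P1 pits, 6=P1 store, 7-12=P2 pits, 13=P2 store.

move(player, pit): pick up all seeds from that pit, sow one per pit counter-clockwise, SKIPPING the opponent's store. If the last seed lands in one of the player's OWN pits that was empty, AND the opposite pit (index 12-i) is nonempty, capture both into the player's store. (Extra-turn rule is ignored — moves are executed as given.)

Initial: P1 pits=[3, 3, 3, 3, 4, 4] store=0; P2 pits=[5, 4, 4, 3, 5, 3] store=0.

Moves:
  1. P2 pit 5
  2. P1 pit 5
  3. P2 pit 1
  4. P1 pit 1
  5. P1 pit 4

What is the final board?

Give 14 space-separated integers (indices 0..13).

Answer: 4 0 4 4 0 1 9 1 1 7 4 6 1 2

Derivation:
Move 1: P2 pit5 -> P1=[4,4,3,3,4,4](0) P2=[5,4,4,3,5,0](1)
Move 2: P1 pit5 -> P1=[4,4,3,3,4,0](1) P2=[6,5,5,3,5,0](1)
Move 3: P2 pit1 -> P1=[4,4,3,3,4,0](1) P2=[6,0,6,4,6,1](2)
Move 4: P1 pit1 -> P1=[4,0,4,4,5,0](8) P2=[0,0,6,4,6,1](2)
Move 5: P1 pit4 -> P1=[4,0,4,4,0,1](9) P2=[1,1,7,4,6,1](2)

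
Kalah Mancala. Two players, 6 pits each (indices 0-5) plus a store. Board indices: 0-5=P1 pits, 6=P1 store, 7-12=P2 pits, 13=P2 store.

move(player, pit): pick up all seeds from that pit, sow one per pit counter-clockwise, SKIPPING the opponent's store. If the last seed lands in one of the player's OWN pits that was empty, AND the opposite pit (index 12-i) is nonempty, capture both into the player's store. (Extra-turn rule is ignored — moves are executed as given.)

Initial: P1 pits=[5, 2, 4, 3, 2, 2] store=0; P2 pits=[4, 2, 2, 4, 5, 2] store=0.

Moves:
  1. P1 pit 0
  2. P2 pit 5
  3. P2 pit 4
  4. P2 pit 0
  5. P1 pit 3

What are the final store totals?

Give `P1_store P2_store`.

Answer: 1 7

Derivation:
Move 1: P1 pit0 -> P1=[0,3,5,4,3,3](0) P2=[4,2,2,4,5,2](0)
Move 2: P2 pit5 -> P1=[1,3,5,4,3,3](0) P2=[4,2,2,4,5,0](1)
Move 3: P2 pit4 -> P1=[2,4,6,4,3,3](0) P2=[4,2,2,4,0,1](2)
Move 4: P2 pit0 -> P1=[2,0,6,4,3,3](0) P2=[0,3,3,5,0,1](7)
Move 5: P1 pit3 -> P1=[2,0,6,0,4,4](1) P2=[1,3,3,5,0,1](7)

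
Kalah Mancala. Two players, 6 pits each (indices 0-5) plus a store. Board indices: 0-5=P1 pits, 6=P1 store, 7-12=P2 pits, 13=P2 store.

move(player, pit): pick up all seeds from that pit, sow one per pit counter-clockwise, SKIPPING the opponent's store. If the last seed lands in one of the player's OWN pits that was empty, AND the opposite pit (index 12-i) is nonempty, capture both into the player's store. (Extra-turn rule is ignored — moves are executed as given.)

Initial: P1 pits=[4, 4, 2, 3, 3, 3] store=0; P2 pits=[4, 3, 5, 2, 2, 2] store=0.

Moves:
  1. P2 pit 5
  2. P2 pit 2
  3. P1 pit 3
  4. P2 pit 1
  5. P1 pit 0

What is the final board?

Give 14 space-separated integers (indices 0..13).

Answer: 0 5 3 1 5 5 2 4 0 1 4 4 1 2

Derivation:
Move 1: P2 pit5 -> P1=[5,4,2,3,3,3](0) P2=[4,3,5,2,2,0](1)
Move 2: P2 pit2 -> P1=[6,4,2,3,3,3](0) P2=[4,3,0,3,3,1](2)
Move 3: P1 pit3 -> P1=[6,4,2,0,4,4](1) P2=[4,3,0,3,3,1](2)
Move 4: P2 pit1 -> P1=[6,4,2,0,4,4](1) P2=[4,0,1,4,4,1](2)
Move 5: P1 pit0 -> P1=[0,5,3,1,5,5](2) P2=[4,0,1,4,4,1](2)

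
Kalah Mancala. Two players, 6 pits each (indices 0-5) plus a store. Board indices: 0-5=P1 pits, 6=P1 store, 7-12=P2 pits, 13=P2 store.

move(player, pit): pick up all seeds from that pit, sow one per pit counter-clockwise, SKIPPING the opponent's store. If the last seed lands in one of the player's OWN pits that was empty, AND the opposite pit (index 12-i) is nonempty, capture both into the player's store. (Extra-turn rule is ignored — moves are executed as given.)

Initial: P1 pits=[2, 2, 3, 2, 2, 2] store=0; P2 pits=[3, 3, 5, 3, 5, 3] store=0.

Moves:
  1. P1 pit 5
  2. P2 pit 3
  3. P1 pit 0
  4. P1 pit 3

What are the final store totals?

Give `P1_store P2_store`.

Move 1: P1 pit5 -> P1=[2,2,3,2,2,0](1) P2=[4,3,5,3,5,3](0)
Move 2: P2 pit3 -> P1=[2,2,3,2,2,0](1) P2=[4,3,5,0,6,4](1)
Move 3: P1 pit0 -> P1=[0,3,4,2,2,0](1) P2=[4,3,5,0,6,4](1)
Move 4: P1 pit3 -> P1=[0,3,4,0,3,0](6) P2=[0,3,5,0,6,4](1)

Answer: 6 1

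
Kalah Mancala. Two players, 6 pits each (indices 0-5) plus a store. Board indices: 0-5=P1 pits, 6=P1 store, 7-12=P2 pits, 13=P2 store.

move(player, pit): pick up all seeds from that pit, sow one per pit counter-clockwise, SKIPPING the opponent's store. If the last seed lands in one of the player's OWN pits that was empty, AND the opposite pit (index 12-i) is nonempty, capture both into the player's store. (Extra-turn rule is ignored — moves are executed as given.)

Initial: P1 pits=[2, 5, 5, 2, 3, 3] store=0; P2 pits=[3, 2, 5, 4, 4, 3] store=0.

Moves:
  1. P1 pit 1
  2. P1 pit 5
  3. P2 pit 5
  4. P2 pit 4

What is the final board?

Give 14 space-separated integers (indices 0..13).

Answer: 4 2 6 3 4 0 2 4 3 6 4 0 1 2

Derivation:
Move 1: P1 pit1 -> P1=[2,0,6,3,4,4](1) P2=[3,2,5,4,4,3](0)
Move 2: P1 pit5 -> P1=[2,0,6,3,4,0](2) P2=[4,3,6,4,4,3](0)
Move 3: P2 pit5 -> P1=[3,1,6,3,4,0](2) P2=[4,3,6,4,4,0](1)
Move 4: P2 pit4 -> P1=[4,2,6,3,4,0](2) P2=[4,3,6,4,0,1](2)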